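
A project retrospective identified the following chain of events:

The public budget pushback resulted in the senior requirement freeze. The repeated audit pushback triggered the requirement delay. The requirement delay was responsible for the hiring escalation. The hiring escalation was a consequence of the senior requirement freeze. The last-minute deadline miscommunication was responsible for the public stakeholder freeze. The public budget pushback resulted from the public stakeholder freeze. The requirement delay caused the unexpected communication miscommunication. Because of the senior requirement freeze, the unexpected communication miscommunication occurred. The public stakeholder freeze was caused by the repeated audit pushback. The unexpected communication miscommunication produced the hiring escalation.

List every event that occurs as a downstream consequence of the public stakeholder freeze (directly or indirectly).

the hiring escalation, the public budget pushback, the senior requirement freeze, the unexpected communication miscommunication

Direct effects: the public budget pushback.
2 steps out: the senior requirement freeze.
3 steps out: the unexpected communication miscommunication, the hiring escalation.
Not reachable from it: the repeated audit pushback, the requirement delay, the last-minute deadline miscommunication.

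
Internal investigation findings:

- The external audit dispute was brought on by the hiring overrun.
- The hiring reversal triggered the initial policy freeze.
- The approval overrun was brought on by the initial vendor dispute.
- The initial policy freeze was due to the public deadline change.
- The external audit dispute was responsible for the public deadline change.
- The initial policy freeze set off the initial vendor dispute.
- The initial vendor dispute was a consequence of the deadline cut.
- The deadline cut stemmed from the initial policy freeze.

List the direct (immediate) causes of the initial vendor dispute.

Upstream contributors include the hiring overrun, the external audit dispute, the public deadline change, the hiring reversal, but only the deadline cut, the initial policy freeze feed directly into the initial vendor dispute.

the deadline cut, the initial policy freeze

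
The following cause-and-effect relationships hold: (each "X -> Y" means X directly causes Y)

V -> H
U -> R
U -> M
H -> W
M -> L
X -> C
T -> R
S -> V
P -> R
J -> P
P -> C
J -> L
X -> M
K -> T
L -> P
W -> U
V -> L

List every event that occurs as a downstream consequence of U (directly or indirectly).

C, L, M, P, R

Direct effects: M, R.
2 steps out: L.
3 steps out: P.
4 steps out: C.
Not reachable from it: S, X, K, V, J, H, W, T.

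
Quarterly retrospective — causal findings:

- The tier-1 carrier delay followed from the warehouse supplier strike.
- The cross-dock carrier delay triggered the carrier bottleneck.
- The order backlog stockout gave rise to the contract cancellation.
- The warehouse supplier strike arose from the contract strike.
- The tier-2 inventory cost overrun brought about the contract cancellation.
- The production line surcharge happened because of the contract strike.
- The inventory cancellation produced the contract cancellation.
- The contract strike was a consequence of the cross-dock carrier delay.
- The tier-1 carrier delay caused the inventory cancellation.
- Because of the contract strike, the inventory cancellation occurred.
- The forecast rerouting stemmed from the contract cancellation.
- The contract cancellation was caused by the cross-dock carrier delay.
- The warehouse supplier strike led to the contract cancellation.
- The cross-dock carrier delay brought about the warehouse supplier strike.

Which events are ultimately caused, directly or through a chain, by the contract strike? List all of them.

Direct effects: the warehouse supplier strike, the production line surcharge, the inventory cancellation.
2 steps out: the tier-1 carrier delay, the contract cancellation.
3 steps out: the forecast rerouting.
Not reachable from it: the cross-dock carrier delay, the order backlog stockout, the tier-2 inventory cost overrun, the carrier bottleneck.

the contract cancellation, the forecast rerouting, the inventory cancellation, the production line surcharge, the tier-1 carrier delay, the warehouse supplier strike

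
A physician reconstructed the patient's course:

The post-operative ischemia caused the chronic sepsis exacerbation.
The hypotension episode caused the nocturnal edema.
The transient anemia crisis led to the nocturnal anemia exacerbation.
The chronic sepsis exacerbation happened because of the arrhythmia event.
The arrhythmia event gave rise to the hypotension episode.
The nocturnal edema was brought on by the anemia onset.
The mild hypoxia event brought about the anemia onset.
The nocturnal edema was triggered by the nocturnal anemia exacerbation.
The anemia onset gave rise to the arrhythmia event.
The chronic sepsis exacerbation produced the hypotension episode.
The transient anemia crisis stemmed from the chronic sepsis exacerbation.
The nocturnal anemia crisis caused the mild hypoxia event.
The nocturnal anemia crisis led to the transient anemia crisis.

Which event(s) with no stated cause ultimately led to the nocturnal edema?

the nocturnal anemia crisis, the post-operative ischemia

Tracing upstream from the nocturnal edema: the nocturnal edema ← the anemia onset ← the mild hypoxia event ← the nocturnal anemia crisis.
A separate upstream branch: the nocturnal edema ← the hypotension episode ← the chronic sepsis exacerbation ← the post-operative ischemia.
Each of those chain origins has no stated cause.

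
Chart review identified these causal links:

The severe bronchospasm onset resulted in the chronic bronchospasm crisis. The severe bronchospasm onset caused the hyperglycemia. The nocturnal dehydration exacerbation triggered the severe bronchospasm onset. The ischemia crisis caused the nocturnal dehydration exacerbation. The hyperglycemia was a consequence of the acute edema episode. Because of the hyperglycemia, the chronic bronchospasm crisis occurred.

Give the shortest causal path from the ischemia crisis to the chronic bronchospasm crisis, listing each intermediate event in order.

the ischemia crisis → the nocturnal dehydration exacerbation → the severe bronchospasm onset → the chronic bronchospasm crisis

the ischemia crisis → the nocturnal dehydration exacerbation
the nocturnal dehydration exacerbation → the severe bronchospasm onset
the severe bronchospasm onset → the chronic bronchospasm crisis
Length: 3 steps.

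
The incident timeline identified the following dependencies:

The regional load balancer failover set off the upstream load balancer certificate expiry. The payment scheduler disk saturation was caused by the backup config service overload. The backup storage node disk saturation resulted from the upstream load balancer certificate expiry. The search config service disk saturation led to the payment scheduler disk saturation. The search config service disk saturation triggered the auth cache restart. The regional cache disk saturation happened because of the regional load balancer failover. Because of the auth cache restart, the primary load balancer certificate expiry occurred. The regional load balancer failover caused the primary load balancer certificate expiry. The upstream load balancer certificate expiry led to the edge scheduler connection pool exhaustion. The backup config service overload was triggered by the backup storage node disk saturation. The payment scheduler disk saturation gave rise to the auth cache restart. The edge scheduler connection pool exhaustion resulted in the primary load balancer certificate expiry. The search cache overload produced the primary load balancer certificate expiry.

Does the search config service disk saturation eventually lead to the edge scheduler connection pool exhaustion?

The search config service disk saturation leads to the payment scheduler disk saturation, the auth cache restart, the primary load balancer certificate expiry; the edge scheduler connection pool exhaustion is not among them.

No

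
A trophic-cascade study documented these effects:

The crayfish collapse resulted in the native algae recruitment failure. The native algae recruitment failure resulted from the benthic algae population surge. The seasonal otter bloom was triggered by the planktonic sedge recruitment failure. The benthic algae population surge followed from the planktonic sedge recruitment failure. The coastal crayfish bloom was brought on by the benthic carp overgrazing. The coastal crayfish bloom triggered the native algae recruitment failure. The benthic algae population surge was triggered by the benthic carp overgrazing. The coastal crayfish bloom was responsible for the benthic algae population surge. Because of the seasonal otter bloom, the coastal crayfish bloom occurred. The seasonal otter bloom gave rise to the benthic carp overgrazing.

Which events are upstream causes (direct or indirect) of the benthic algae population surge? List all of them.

Immediate causes of the benthic algae population surge: the planktonic sedge recruitment failure, the benthic carp overgrazing, the coastal crayfish bloom.
Further upstream: the seasonal otter bloom.

the benthic carp overgrazing, the coastal crayfish bloom, the planktonic sedge recruitment failure, the seasonal otter bloom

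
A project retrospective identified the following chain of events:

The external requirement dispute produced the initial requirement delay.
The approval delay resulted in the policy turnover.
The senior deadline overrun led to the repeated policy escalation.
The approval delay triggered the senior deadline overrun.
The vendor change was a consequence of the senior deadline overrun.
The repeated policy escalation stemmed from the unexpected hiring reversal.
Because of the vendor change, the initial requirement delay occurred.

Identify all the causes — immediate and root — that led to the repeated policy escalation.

Immediate causes of the repeated policy escalation: the senior deadline overrun, the unexpected hiring reversal.
Further upstream: the approval delay.

the approval delay, the senior deadline overrun, the unexpected hiring reversal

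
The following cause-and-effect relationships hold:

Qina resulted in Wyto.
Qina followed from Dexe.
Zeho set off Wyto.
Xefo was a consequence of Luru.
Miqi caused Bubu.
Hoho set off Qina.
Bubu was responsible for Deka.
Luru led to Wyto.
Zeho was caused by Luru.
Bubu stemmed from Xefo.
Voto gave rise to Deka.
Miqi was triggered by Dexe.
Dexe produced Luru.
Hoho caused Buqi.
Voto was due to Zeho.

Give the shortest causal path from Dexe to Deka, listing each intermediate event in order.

Dexe → Miqi
Miqi → Bubu
Bubu → Deka
Length: 3 steps.

Dexe → Miqi → Bubu → Deka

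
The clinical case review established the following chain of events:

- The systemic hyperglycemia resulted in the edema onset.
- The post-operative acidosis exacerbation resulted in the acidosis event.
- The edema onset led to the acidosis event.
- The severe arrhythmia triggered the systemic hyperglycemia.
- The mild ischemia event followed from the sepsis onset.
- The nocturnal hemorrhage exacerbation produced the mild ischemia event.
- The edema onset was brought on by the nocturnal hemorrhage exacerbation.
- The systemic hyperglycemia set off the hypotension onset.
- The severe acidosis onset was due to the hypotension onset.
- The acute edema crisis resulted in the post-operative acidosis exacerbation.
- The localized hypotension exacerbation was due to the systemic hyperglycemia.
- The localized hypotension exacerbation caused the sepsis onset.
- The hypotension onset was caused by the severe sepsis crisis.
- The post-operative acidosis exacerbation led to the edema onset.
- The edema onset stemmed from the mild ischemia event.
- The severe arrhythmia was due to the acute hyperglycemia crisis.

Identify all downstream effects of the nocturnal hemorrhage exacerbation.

the acidosis event, the edema onset, the mild ischemia event

Direct effects: the mild ischemia event, the edema onset.
2 steps out: the acidosis event.
Not reachable from it: the acute edema crisis, the acute hyperglycemia crisis, the severe sepsis crisis, the severe arrhythmia, the systemic hyperglycemia, the localized hypotension exacerbation, the hypotension onset, the sepsis onset, the post-operative acidosis exacerbation, the severe acidosis onset.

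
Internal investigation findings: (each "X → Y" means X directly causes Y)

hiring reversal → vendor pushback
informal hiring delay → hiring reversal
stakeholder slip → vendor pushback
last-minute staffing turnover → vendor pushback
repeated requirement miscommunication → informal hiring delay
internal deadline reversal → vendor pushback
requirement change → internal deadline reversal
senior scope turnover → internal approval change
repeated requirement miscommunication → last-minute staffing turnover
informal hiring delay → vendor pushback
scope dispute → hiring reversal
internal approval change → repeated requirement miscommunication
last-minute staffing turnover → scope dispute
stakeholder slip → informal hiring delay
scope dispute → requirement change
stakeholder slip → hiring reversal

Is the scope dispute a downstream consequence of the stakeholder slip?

No

The stakeholder slip leads to the informal hiring delay, the hiring reversal, the vendor pushback; the scope dispute is not among them.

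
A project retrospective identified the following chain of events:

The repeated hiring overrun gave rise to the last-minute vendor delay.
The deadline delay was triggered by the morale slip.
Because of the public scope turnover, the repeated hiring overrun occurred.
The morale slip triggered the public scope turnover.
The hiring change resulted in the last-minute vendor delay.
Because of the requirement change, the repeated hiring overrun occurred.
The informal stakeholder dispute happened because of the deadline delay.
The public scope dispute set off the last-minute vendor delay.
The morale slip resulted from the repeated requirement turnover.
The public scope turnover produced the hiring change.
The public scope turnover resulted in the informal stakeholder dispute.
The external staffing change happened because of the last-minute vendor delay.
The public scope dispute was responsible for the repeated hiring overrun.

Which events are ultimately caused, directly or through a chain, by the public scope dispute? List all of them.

the external staffing change, the last-minute vendor delay, the repeated hiring overrun

Direct effects: the repeated hiring overrun, the last-minute vendor delay.
2 steps out: the external staffing change.
Not reachable from it: the repeated requirement turnover, the morale slip, the public scope turnover, the requirement change, the hiring change, the deadline delay, the informal stakeholder dispute.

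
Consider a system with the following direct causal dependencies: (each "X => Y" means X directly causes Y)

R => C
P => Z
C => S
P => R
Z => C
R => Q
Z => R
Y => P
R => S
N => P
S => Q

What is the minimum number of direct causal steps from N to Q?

3

Shortest chain: N → P → R → Q.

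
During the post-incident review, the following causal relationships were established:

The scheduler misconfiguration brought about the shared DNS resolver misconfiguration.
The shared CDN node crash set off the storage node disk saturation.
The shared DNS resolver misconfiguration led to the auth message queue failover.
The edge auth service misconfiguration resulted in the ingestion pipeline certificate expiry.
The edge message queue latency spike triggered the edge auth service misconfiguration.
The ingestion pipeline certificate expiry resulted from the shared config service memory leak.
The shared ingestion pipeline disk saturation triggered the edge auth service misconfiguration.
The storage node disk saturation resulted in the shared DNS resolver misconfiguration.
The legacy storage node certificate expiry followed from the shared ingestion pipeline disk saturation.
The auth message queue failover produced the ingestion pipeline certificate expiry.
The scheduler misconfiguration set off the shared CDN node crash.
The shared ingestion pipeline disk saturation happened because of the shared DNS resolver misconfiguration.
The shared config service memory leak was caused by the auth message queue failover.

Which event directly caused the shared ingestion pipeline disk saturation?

Upstream contributors include the scheduler misconfiguration, the shared CDN node crash, the storage node disk saturation, but only the shared DNS resolver misconfiguration feeds directly into the shared ingestion pipeline disk saturation.

the shared DNS resolver misconfiguration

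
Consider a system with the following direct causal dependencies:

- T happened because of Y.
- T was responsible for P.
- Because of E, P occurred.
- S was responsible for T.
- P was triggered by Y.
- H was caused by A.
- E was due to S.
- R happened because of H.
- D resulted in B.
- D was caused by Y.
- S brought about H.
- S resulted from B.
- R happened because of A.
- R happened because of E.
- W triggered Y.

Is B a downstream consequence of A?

No

A leads to H, R; B is not among them.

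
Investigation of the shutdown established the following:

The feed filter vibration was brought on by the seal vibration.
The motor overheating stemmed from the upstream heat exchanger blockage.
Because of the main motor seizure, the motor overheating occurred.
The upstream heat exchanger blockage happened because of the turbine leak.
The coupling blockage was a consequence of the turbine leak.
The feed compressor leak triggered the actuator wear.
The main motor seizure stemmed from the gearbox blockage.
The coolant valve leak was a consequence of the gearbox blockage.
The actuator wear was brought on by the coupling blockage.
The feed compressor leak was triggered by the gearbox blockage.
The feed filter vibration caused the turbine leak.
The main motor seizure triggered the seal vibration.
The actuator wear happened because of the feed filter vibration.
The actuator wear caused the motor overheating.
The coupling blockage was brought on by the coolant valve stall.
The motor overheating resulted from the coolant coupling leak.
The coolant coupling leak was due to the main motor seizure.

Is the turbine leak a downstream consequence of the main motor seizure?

Yes

There is a causal chain: the main motor seizure → the seal vibration → the feed filter vibration → the turbine leak.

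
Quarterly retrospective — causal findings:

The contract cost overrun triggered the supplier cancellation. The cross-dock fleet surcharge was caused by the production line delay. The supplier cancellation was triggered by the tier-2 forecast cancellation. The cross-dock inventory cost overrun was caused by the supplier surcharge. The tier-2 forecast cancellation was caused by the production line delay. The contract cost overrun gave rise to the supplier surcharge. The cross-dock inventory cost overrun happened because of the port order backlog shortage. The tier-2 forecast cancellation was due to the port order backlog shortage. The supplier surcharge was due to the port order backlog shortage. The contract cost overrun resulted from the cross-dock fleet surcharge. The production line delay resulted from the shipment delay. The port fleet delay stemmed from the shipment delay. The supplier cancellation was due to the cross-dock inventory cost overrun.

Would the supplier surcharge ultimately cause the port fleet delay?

No

The supplier surcharge leads to the cross-dock inventory cost overrun, the supplier cancellation; the port fleet delay is not among them.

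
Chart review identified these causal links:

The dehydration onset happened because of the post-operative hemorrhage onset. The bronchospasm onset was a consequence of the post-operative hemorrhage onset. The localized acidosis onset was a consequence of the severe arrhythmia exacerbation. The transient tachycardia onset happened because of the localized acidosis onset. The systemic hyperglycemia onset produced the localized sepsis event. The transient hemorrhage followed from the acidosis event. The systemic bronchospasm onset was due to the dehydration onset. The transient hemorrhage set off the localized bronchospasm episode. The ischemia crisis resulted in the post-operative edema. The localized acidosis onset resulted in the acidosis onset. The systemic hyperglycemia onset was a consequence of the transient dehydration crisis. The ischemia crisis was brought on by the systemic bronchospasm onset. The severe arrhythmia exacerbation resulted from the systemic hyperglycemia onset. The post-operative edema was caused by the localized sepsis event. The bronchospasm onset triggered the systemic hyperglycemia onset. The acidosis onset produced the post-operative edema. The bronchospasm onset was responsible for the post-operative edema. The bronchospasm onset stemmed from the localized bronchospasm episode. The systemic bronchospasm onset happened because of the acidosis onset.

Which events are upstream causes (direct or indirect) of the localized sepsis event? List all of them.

the acidosis event, the bronchospasm onset, the localized bronchospasm episode, the post-operative hemorrhage onset, the systemic hyperglycemia onset, the transient dehydration crisis, the transient hemorrhage

Immediate cause of the localized sepsis event: the systemic hyperglycemia onset.
Further upstream: the acidosis event, the transient hemorrhage, the post-operative hemorrhage onset, the transient dehydration crisis, the localized bronchospasm episode, the bronchospasm onset.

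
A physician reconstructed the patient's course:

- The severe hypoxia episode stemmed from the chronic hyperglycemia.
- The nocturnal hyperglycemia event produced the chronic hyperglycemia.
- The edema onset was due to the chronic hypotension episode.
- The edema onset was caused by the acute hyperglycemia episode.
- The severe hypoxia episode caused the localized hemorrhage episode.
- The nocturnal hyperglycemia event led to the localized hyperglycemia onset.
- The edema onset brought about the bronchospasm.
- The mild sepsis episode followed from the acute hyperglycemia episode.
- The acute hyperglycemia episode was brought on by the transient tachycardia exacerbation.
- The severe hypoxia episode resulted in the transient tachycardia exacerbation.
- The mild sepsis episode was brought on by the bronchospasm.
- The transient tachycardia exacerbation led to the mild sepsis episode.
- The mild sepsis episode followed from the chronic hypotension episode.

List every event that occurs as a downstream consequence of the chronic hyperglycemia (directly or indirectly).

Direct effects: the severe hypoxia episode.
2 steps out: the transient tachycardia exacerbation, the localized hemorrhage episode.
3 steps out: the acute hyperglycemia episode, the mild sepsis episode.
4 steps out: the edema onset.
5 steps out: the bronchospasm.
Not reachable from it: the nocturnal hyperglycemia event, the localized hyperglycemia onset, the chronic hypotension episode.

the acute hyperglycemia episode, the bronchospasm, the edema onset, the localized hemorrhage episode, the mild sepsis episode, the severe hypoxia episode, the transient tachycardia exacerbation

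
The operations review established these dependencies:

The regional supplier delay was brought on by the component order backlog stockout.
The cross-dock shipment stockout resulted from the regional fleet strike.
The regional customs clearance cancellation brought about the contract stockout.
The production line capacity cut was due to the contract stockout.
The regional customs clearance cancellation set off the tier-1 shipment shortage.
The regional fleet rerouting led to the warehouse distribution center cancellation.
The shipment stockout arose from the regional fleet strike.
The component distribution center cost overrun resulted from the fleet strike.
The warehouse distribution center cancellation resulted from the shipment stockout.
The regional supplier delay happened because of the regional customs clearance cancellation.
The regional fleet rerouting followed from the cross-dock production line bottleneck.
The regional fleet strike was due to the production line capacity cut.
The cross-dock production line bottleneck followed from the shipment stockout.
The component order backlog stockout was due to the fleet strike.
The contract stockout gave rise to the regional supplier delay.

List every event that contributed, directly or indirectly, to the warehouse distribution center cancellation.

Immediate causes of the warehouse distribution center cancellation: the shipment stockout, the regional fleet rerouting.
Further upstream: the regional customs clearance cancellation, the contract stockout, the production line capacity cut, the regional fleet strike, the cross-dock production line bottleneck.

the contract stockout, the cross-dock production line bottleneck, the production line capacity cut, the regional customs clearance cancellation, the regional fleet rerouting, the regional fleet strike, the shipment stockout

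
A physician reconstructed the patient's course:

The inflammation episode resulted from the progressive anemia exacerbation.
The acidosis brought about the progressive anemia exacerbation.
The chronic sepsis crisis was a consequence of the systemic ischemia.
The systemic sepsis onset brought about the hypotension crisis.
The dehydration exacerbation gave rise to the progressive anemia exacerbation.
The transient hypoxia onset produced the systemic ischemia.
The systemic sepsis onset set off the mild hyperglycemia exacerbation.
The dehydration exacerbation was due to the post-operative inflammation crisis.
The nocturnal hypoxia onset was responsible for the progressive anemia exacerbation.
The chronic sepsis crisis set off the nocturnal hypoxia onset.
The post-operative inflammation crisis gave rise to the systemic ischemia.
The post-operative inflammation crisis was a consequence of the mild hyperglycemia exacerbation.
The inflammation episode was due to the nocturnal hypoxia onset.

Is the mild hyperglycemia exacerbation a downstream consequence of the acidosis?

The acidosis leads to the progressive anemia exacerbation, the inflammation episode; the mild hyperglycemia exacerbation is not among them.

No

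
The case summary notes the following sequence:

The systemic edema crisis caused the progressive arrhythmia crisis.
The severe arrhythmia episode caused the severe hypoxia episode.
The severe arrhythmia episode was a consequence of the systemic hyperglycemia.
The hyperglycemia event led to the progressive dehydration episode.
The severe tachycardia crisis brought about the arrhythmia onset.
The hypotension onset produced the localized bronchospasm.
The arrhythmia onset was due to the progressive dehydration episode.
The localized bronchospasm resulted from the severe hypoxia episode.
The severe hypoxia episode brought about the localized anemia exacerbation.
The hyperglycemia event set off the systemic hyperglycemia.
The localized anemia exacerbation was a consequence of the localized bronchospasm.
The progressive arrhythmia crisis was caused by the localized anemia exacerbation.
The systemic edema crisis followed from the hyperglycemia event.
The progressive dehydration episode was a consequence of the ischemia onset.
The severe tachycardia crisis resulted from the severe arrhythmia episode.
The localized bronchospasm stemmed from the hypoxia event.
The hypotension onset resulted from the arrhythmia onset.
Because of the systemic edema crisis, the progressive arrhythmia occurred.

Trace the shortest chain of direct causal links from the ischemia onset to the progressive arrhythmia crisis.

the ischemia onset → the progressive dehydration episode
the progressive dehydration episode → the arrhythmia onset
the arrhythmia onset → the hypotension onset
the hypotension onset → the localized bronchospasm
the localized bronchospasm → the localized anemia exacerbation
the localized anemia exacerbation → the progressive arrhythmia crisis
Length: 6 steps.

the ischemia onset → the progressive dehydration episode → the arrhythmia onset → the hypotension onset → the localized bronchospasm → the localized anemia exacerbation → the progressive arrhythmia crisis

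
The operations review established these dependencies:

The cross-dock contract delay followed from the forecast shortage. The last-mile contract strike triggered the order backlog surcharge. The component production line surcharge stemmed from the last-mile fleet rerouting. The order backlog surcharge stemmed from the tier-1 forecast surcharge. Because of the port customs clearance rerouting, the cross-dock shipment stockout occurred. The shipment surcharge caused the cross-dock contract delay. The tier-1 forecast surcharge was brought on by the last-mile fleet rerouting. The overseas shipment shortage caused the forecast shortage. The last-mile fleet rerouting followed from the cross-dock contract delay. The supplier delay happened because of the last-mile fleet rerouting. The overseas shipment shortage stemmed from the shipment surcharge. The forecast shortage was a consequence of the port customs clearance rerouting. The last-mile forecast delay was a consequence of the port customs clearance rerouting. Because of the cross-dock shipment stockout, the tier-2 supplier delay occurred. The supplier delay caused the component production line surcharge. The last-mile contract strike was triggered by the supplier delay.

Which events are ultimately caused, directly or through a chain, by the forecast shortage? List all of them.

the component production line surcharge, the cross-dock contract delay, the last-mile contract strike, the last-mile fleet rerouting, the order backlog surcharge, the supplier delay, the tier-1 forecast surcharge

Direct effects: the cross-dock contract delay.
2 steps out: the last-mile fleet rerouting.
3 steps out: the supplier delay, the tier-1 forecast surcharge, the component production line surcharge.
4 steps out: the last-mile contract strike, the order backlog surcharge.
Not reachable from it: the port customs clearance rerouting, the shipment surcharge, the cross-dock shipment stockout, the last-mile forecast delay, the overseas shipment shortage, the tier-2 supplier delay.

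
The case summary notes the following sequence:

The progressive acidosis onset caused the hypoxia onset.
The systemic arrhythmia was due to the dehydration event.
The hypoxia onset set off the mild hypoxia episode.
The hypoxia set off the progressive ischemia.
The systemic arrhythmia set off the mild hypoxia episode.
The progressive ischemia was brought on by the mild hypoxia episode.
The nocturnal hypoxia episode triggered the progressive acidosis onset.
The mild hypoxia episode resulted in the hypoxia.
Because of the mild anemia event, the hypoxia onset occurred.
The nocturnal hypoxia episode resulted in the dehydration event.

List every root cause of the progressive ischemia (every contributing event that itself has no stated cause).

Tracing upstream from the progressive ischemia: the progressive ischemia ← the mild hypoxia episode ← the hypoxia onset ← the progressive acidosis onset ← the nocturnal hypoxia episode.
A separate upstream branch: the progressive ischemia ← the mild hypoxia episode ← the hypoxia onset ← the mild anemia event.
Each of those chain origins has no stated cause.

the mild anemia event, the nocturnal hypoxia episode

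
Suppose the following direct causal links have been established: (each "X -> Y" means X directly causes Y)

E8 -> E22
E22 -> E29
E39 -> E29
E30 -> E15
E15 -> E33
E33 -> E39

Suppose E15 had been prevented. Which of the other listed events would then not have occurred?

Downstream of E15: E33, E39, E29.
Of those, still caused via another path: E29.
The remainder have no surviving cause.

E33, E39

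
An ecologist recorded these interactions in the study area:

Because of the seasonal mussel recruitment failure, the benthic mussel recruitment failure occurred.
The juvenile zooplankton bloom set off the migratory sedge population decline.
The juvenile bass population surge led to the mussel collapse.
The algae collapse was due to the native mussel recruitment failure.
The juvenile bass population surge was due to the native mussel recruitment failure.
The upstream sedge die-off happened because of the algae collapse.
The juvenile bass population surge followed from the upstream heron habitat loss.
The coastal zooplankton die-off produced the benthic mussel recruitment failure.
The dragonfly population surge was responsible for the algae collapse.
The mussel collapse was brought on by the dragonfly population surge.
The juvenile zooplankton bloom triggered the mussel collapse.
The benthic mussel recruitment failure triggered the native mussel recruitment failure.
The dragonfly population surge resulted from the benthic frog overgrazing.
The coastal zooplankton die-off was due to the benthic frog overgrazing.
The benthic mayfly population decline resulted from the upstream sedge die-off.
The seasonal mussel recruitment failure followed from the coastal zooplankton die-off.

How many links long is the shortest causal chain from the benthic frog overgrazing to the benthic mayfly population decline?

4

Shortest chain: the benthic frog overgrazing → the dragonfly population surge → the algae collapse → the upstream sedge die-off → the benthic mayfly population decline.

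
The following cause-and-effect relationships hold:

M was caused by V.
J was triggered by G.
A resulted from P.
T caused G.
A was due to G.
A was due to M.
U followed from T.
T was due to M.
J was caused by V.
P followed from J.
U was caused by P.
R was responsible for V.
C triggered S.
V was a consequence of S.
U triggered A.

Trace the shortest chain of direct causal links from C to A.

C → S → V → M → A

C → S
S → V
V → M
M → A
Length: 4 steps.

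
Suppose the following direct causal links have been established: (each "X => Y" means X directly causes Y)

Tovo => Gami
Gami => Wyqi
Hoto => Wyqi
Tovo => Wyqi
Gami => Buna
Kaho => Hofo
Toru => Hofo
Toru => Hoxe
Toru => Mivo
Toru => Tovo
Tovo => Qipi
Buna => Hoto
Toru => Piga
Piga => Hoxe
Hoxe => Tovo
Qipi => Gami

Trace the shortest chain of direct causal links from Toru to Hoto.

Toru → Tovo
Tovo → Gami
Gami → Buna
Buna → Hoto
Length: 4 steps.

Toru → Tovo → Gami → Buna → Hoto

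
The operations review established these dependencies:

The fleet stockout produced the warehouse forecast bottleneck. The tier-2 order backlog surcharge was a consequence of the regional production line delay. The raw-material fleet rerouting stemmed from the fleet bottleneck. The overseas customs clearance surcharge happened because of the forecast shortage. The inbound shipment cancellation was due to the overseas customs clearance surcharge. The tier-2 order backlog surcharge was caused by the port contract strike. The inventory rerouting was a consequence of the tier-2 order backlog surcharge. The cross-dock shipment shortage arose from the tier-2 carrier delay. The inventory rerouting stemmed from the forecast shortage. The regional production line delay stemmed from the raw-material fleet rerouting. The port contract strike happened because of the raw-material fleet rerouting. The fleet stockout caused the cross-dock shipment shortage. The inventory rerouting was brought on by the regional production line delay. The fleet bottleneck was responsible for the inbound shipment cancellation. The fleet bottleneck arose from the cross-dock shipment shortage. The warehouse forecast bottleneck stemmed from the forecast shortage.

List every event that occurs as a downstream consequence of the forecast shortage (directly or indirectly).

the inbound shipment cancellation, the inventory rerouting, the overseas customs clearance surcharge, the warehouse forecast bottleneck

Direct effects: the warehouse forecast bottleneck, the overseas customs clearance surcharge, the inventory rerouting.
2 steps out: the inbound shipment cancellation.
Not reachable from it: the tier-2 carrier delay, the fleet stockout, the cross-dock shipment shortage, the fleet bottleneck, the raw-material fleet rerouting, the port contract strike, the regional production line delay, the tier-2 order backlog surcharge.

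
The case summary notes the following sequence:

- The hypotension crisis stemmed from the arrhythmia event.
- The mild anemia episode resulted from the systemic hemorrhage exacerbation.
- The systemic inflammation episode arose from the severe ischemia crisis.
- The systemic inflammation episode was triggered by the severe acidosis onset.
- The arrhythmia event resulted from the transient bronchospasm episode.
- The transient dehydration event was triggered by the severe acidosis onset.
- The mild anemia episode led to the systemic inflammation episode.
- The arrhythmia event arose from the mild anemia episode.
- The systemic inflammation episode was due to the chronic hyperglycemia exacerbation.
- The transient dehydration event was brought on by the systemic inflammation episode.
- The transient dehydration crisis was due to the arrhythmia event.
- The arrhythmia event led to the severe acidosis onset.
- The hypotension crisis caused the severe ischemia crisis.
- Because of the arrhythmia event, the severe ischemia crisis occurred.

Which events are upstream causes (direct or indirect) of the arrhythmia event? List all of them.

Immediate causes of the arrhythmia event: the mild anemia episode, the transient bronchospasm episode.
Further upstream: the systemic hemorrhage exacerbation.

the mild anemia episode, the systemic hemorrhage exacerbation, the transient bronchospasm episode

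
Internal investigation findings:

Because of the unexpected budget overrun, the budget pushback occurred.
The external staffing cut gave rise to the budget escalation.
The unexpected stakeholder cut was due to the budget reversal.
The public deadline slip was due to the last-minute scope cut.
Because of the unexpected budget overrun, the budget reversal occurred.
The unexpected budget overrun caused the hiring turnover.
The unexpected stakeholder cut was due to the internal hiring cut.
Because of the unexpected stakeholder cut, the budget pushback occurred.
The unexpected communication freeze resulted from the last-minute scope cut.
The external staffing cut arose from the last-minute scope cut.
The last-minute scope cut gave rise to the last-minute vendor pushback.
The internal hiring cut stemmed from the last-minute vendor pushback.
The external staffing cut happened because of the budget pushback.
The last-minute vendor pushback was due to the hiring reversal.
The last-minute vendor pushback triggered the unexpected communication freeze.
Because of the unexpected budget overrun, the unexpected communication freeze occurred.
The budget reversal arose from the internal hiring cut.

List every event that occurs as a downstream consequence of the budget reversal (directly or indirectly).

the budget escalation, the budget pushback, the external staffing cut, the unexpected stakeholder cut

Direct effects: the unexpected stakeholder cut.
2 steps out: the budget pushback.
3 steps out: the external staffing cut.
4 steps out: the budget escalation.
Not reachable from it: the unexpected budget overrun, the hiring turnover, the hiring reversal, the last-minute scope cut, the public deadline slip, the last-minute vendor pushback, the internal hiring cut, the unexpected communication freeze.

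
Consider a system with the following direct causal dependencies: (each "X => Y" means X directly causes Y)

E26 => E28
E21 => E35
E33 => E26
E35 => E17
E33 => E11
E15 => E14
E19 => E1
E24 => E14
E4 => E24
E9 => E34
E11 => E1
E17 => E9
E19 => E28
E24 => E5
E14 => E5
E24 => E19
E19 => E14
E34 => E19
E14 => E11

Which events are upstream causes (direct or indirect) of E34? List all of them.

Immediate cause of E34: E9.
Further upstream: E21, E35, E17.

E17, E21, E35, E9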